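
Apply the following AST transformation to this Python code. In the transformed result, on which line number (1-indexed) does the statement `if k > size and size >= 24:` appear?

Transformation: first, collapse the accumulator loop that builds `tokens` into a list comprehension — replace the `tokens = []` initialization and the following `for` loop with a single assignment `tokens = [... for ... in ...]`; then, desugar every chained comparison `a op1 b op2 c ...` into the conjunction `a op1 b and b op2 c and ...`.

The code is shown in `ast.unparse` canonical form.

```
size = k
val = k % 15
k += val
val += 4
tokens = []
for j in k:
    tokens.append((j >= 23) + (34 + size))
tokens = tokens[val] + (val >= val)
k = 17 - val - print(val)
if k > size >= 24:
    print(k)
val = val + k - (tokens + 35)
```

Transformed code:
size = k
val = k % 15
k += val
val += 4
tokens = [(j >= 23) + (34 + size) for j in k]
tokens = tokens[val] + (val >= val)
k = 17 - val - print(val)
if k > size and size >= 24:
    print(k)
val = val + k - (tokens + 35)

8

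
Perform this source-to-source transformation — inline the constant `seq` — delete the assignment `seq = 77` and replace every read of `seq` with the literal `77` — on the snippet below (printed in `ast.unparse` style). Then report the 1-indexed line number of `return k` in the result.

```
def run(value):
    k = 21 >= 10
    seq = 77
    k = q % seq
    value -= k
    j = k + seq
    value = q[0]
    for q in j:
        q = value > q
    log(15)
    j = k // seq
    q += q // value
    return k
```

Transformed code:
def run(value):
    k = 21 >= 10
    k = q % 77
    value -= k
    j = k + 77
    value = q[0]
    for q in j:
        q = value > q
    log(15)
    j = k // 77
    q += q // value
    return k

12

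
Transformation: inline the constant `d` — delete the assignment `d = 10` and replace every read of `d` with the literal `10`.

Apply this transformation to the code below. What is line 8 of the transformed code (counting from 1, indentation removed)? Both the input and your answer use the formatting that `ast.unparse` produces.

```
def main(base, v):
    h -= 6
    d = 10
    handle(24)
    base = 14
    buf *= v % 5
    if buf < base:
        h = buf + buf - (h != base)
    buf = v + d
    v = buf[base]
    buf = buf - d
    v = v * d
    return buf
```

buf = v + 10

Transformed code:
def main(base, v):
    h -= 6
    handle(24)
    base = 14
    buf *= v % 5
    if buf < base:
        h = buf + buf - (h != base)
    buf = v + 10
    v = buf[base]
    buf = buf - 10
    v = v * 10
    return buf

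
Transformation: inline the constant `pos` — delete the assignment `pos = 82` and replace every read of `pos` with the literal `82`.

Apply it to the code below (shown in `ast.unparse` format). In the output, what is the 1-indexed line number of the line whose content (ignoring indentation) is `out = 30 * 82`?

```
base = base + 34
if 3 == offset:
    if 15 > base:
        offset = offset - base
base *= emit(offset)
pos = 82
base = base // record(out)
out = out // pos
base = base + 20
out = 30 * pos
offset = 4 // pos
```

Transformed code:
base = base + 34
if 3 == offset:
    if 15 > base:
        offset = offset - base
base *= emit(offset)
base = base // record(out)
out = out // 82
base = base + 20
out = 30 * 82
offset = 4 // 82

9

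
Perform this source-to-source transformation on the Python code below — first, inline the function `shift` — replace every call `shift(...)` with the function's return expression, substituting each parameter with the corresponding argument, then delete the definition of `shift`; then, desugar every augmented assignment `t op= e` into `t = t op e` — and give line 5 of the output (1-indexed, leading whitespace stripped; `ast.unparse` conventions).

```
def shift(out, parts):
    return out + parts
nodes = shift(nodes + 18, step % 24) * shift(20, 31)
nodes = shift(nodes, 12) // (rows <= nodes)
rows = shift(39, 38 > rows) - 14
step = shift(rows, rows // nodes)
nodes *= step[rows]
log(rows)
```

Transformed code:
nodes = (nodes + 18 + step % 24) * (20 + 31)
nodes = (nodes + 12) // (rows <= nodes)
rows = 39 + (38 > rows) - 14
step = rows + rows // nodes
nodes = nodes * step[rows]
log(rows)

nodes = nodes * step[rows]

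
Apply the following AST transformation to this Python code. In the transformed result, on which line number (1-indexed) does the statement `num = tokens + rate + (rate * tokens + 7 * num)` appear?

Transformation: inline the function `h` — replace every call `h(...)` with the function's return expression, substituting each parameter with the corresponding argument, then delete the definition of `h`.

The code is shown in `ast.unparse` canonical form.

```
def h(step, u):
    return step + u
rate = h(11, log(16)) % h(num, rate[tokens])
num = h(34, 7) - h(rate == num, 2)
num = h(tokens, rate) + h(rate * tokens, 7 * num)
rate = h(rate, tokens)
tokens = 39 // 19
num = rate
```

3

Transformed code:
rate = (11 + log(16)) % (num + rate[tokens])
num = 34 + 7 - ((rate == num) + 2)
num = tokens + rate + (rate * tokens + 7 * num)
rate = rate + tokens
tokens = 39 // 19
num = rate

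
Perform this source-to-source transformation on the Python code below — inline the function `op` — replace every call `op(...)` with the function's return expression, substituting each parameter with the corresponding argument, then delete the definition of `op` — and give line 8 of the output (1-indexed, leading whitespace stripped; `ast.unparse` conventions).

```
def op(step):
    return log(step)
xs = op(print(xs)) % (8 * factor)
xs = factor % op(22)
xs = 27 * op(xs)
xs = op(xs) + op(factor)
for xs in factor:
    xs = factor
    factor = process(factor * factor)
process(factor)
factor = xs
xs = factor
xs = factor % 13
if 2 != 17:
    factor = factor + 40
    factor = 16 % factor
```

process(factor)

Transformed code:
xs = log(print(xs)) % (8 * factor)
xs = factor % log(22)
xs = 27 * log(xs)
xs = log(xs) + log(factor)
for xs in factor:
    xs = factor
    factor = process(factor * factor)
process(factor)
factor = xs
xs = factor
xs = factor % 13
if 2 != 17:
    factor = factor + 40
    factor = 16 % factor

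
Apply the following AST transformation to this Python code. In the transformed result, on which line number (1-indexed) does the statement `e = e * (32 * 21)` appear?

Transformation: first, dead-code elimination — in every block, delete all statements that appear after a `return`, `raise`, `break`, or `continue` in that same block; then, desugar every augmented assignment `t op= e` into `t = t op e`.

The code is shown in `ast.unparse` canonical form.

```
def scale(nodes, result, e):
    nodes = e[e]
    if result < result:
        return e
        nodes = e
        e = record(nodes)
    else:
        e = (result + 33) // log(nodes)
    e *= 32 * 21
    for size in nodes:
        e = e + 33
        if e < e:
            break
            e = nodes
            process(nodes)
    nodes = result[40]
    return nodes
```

7

Transformed code:
def scale(nodes, result, e):
    nodes = e[e]
    if result < result:
        return e
    else:
        e = (result + 33) // log(nodes)
    e = e * (32 * 21)
    for size in nodes:
        e = e + 33
        if e < e:
            break
    nodes = result[40]
    return nodes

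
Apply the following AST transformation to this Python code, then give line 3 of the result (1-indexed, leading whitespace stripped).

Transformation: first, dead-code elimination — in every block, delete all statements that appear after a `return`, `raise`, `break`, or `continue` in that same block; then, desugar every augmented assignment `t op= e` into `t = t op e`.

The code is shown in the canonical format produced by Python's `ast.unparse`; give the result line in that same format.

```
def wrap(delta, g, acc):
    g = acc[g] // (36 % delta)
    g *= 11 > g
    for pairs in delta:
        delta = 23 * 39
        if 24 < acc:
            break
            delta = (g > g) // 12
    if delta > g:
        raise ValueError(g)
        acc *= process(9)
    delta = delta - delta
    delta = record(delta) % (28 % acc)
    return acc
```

Transformed code:
def wrap(delta, g, acc):
    g = acc[g] // (36 % delta)
    g = g * (11 > g)
    for pairs in delta:
        delta = 23 * 39
        if 24 < acc:
            break
    if delta > g:
        raise ValueError(g)
    delta = delta - delta
    delta = record(delta) % (28 % acc)
    return acc

g = g * (11 > g)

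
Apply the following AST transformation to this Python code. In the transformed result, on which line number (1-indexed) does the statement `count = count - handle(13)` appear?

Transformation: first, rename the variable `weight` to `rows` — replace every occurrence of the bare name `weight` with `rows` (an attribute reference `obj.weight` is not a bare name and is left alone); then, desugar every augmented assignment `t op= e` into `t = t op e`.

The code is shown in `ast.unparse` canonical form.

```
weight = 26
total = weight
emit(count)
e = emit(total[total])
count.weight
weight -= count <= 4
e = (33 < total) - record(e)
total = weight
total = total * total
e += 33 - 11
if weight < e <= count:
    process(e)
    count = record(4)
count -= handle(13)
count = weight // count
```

14

Transformed code:
rows = 26
total = rows
emit(count)
e = emit(total[total])
count.weight
rows = rows - (count <= 4)
e = (33 < total) - record(e)
total = rows
total = total * total
e = e + (33 - 11)
if rows < e <= count:
    process(e)
    count = record(4)
count = count - handle(13)
count = rows // count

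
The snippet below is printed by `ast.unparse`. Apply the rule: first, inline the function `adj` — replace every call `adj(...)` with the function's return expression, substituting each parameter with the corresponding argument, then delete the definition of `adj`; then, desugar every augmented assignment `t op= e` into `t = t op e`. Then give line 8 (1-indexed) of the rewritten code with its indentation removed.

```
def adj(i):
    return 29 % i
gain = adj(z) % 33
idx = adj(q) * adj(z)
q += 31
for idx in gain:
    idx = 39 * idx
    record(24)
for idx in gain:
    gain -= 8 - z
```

Transformed code:
gain = 29 % z % 33
idx = 29 % q * (29 % z)
q = q + 31
for idx in gain:
    idx = 39 * idx
    record(24)
for idx in gain:
    gain = gain - (8 - z)

gain = gain - (8 - z)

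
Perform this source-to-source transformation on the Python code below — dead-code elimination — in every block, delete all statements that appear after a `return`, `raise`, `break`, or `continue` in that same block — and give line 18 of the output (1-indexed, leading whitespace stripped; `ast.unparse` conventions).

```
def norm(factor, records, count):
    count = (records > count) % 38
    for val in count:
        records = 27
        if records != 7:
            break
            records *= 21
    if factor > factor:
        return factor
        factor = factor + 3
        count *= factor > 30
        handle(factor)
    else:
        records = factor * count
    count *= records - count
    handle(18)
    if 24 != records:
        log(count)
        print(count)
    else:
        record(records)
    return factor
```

Transformed code:
def norm(factor, records, count):
    count = (records > count) % 38
    for val in count:
        records = 27
        if records != 7:
            break
    if factor > factor:
        return factor
    else:
        records = factor * count
    count *= records - count
    handle(18)
    if 24 != records:
        log(count)
        print(count)
    else:
        record(records)
    return factor

return factor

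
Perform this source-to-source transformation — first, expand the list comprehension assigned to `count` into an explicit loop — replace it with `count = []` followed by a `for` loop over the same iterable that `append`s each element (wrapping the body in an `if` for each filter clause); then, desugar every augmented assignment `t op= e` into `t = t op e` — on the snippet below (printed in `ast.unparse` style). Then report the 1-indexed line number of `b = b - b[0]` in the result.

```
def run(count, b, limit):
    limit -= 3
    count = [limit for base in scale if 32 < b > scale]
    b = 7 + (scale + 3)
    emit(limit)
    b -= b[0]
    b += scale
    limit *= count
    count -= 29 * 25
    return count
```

9

Transformed code:
def run(count, b, limit):
    limit = limit - 3
    count = []
    for base in scale:
        if 32 < b > scale:
            count.append(limit)
    b = 7 + (scale + 3)
    emit(limit)
    b = b - b[0]
    b = b + scale
    limit = limit * count
    count = count - 29 * 25
    return count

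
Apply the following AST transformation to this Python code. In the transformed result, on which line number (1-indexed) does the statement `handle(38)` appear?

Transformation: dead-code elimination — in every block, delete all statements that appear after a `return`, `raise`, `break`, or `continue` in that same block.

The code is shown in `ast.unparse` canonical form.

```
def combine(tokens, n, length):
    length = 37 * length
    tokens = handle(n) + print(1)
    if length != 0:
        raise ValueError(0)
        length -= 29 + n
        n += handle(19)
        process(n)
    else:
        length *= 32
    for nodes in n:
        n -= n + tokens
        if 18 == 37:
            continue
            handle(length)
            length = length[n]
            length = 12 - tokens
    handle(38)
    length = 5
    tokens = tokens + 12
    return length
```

12

Transformed code:
def combine(tokens, n, length):
    length = 37 * length
    tokens = handle(n) + print(1)
    if length != 0:
        raise ValueError(0)
    else:
        length *= 32
    for nodes in n:
        n -= n + tokens
        if 18 == 37:
            continue
    handle(38)
    length = 5
    tokens = tokens + 12
    return length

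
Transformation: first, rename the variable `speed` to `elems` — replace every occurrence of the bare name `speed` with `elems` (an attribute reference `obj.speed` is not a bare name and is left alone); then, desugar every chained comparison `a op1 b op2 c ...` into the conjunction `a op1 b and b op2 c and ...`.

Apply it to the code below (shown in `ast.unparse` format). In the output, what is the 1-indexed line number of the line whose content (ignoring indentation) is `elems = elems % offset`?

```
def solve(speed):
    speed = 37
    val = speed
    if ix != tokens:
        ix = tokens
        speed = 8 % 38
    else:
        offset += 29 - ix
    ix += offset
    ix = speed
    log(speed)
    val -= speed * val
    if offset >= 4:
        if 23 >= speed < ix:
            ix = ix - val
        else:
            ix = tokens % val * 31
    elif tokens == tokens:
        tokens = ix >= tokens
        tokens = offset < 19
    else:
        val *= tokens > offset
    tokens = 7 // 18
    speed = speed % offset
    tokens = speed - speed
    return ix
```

24

Transformed code:
def solve(elems):
    elems = 37
    val = elems
    if ix != tokens:
        ix = tokens
        elems = 8 % 38
    else:
        offset += 29 - ix
    ix += offset
    ix = elems
    log(elems)
    val -= elems * val
    if offset >= 4:
        if 23 >= elems and elems < ix:
            ix = ix - val
        else:
            ix = tokens % val * 31
    elif tokens == tokens:
        tokens = ix >= tokens
        tokens = offset < 19
    else:
        val *= tokens > offset
    tokens = 7 // 18
    elems = elems % offset
    tokens = elems - elems
    return ix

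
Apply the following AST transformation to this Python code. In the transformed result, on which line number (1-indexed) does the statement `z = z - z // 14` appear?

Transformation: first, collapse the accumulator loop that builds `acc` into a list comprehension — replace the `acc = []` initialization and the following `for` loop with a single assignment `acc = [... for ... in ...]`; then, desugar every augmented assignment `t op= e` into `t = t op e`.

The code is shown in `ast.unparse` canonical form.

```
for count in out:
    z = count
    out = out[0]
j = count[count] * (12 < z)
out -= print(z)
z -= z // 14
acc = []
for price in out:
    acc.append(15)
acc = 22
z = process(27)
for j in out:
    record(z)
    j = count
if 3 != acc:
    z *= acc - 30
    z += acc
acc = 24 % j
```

Transformed code:
for count in out:
    z = count
    out = out[0]
j = count[count] * (12 < z)
out = out - print(z)
z = z - z // 14
acc = [15 for price in out]
acc = 22
z = process(27)
for j in out:
    record(z)
    j = count
if 3 != acc:
    z = z * (acc - 30)
    z = z + acc
acc = 24 % j

6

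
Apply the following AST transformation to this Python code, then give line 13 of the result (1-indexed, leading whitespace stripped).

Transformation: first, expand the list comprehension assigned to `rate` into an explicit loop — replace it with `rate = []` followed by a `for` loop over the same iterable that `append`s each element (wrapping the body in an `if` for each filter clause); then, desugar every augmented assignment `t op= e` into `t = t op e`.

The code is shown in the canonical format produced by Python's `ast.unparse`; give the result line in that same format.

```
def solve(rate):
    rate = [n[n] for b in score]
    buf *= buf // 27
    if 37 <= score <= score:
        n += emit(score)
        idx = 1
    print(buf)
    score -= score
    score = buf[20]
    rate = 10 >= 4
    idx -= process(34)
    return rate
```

Transformed code:
def solve(rate):
    rate = []
    for b in score:
        rate.append(n[n])
    buf = buf * (buf // 27)
    if 37 <= score <= score:
        n = n + emit(score)
        idx = 1
    print(buf)
    score = score - score
    score = buf[20]
    rate = 10 >= 4
    idx = idx - process(34)
    return rate

idx = idx - process(34)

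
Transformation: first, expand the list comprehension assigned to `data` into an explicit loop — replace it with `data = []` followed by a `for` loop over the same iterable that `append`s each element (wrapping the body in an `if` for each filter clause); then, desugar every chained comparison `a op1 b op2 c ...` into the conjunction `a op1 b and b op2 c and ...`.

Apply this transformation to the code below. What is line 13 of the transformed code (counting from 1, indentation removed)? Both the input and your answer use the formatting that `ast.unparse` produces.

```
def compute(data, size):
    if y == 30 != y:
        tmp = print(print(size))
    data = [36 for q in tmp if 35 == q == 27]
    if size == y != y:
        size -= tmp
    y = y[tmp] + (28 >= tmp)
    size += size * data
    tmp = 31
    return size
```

Transformed code:
def compute(data, size):
    if y == 30 and 30 != y:
        tmp = print(print(size))
    data = []
    for q in tmp:
        if 35 == q and q == 27:
            data.append(36)
    if size == y and y != y:
        size -= tmp
    y = y[tmp] + (28 >= tmp)
    size += size * data
    tmp = 31
    return size

return size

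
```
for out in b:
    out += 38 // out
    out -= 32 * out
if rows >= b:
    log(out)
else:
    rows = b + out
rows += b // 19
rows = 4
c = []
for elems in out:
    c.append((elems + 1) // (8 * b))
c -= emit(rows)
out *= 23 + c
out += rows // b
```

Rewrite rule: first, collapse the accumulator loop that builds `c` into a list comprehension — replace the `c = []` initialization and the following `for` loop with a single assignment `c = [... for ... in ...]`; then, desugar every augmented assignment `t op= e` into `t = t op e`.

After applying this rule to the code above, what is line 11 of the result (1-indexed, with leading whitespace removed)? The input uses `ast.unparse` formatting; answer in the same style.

Transformed code:
for out in b:
    out = out + 38 // out
    out = out - 32 * out
if rows >= b:
    log(out)
else:
    rows = b + out
rows = rows + b // 19
rows = 4
c = [(elems + 1) // (8 * b) for elems in out]
c = c - emit(rows)
out = out * (23 + c)
out = out + rows // b

c = c - emit(rows)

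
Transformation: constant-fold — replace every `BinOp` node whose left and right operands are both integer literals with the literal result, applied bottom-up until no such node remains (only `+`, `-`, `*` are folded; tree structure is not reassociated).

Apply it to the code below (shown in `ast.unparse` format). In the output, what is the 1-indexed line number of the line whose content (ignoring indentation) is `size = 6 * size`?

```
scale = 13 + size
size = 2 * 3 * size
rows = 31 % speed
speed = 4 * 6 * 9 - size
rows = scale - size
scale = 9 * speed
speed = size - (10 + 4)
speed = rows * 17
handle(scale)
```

Transformed code:
scale = 13 + size
size = 6 * size
rows = 31 % speed
speed = 216 - size
rows = scale - size
scale = 9 * speed
speed = size - 14
speed = rows * 17
handle(scale)

2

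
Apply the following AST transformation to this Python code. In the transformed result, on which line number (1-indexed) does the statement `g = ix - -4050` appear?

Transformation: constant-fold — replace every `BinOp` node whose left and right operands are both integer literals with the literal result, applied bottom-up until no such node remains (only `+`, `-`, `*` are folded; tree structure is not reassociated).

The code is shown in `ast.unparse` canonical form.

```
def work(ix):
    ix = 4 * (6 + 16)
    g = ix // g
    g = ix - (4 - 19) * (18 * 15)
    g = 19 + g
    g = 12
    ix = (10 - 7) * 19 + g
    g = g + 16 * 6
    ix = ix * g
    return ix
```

Transformed code:
def work(ix):
    ix = 88
    g = ix // g
    g = ix - -4050
    g = 19 + g
    g = 12
    ix = 57 + g
    g = g + 96
    ix = ix * g
    return ix

4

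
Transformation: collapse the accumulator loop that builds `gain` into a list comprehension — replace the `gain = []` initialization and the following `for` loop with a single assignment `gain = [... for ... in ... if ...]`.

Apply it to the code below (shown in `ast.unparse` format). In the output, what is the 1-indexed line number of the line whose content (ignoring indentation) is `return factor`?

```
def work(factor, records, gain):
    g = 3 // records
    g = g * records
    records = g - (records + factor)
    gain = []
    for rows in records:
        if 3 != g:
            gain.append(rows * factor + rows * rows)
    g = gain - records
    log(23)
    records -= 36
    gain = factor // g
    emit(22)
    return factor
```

11

Transformed code:
def work(factor, records, gain):
    g = 3 // records
    g = g * records
    records = g - (records + factor)
    gain = [rows * factor + rows * rows for rows in records if 3 != g]
    g = gain - records
    log(23)
    records -= 36
    gain = factor // g
    emit(22)
    return factor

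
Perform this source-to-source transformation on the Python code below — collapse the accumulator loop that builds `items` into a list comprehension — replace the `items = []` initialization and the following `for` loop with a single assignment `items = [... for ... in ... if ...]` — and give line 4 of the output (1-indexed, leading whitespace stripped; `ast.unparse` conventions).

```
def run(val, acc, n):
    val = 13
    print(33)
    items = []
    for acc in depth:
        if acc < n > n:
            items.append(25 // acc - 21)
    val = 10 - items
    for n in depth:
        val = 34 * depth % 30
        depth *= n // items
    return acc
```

Transformed code:
def run(val, acc, n):
    val = 13
    print(33)
    items = [25 // acc - 21 for acc in depth if acc < n > n]
    val = 10 - items
    for n in depth:
        val = 34 * depth % 30
        depth *= n // items
    return acc

items = [25 // acc - 21 for acc in depth if acc < n > n]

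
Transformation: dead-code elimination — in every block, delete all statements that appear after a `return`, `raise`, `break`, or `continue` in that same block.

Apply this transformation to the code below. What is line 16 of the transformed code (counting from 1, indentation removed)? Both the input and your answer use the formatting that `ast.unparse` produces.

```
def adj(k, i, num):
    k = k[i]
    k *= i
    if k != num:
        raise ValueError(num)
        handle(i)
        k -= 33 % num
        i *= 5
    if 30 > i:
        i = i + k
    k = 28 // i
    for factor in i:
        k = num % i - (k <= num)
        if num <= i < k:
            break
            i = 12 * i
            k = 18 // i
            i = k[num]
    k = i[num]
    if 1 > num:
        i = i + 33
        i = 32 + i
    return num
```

i = 32 + i

Transformed code:
def adj(k, i, num):
    k = k[i]
    k *= i
    if k != num:
        raise ValueError(num)
    if 30 > i:
        i = i + k
    k = 28 // i
    for factor in i:
        k = num % i - (k <= num)
        if num <= i < k:
            break
    k = i[num]
    if 1 > num:
        i = i + 33
        i = 32 + i
    return num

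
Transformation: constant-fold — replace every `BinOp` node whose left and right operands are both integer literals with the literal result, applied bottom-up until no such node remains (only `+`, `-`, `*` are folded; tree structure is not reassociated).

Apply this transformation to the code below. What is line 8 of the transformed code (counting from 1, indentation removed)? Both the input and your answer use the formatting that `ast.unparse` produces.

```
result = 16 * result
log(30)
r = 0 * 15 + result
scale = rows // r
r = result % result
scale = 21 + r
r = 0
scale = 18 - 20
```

Transformed code:
result = 16 * result
log(30)
r = 0 + result
scale = rows // r
r = result % result
scale = 21 + r
r = 0
scale = -2

scale = -2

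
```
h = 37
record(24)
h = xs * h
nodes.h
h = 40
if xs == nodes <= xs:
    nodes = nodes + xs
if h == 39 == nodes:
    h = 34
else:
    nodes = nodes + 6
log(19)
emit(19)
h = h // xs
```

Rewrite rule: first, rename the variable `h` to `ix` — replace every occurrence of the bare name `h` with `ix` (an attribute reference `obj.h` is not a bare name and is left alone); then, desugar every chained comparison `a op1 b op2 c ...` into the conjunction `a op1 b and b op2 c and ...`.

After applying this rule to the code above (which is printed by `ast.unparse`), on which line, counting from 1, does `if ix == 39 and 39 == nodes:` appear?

8

Transformed code:
ix = 37
record(24)
ix = xs * ix
nodes.h
ix = 40
if xs == nodes and nodes <= xs:
    nodes = nodes + xs
if ix == 39 and 39 == nodes:
    ix = 34
else:
    nodes = nodes + 6
log(19)
emit(19)
ix = ix // xs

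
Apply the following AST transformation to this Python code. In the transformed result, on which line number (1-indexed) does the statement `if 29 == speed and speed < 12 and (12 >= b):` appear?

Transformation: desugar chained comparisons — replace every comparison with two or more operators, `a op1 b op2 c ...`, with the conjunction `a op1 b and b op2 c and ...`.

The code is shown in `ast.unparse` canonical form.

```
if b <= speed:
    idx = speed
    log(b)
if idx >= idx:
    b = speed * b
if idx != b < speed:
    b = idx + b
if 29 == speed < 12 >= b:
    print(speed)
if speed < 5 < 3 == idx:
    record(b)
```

Transformed code:
if b <= speed:
    idx = speed
    log(b)
if idx >= idx:
    b = speed * b
if idx != b and b < speed:
    b = idx + b
if 29 == speed and speed < 12 and (12 >= b):
    print(speed)
if speed < 5 and 5 < 3 and (3 == idx):
    record(b)

8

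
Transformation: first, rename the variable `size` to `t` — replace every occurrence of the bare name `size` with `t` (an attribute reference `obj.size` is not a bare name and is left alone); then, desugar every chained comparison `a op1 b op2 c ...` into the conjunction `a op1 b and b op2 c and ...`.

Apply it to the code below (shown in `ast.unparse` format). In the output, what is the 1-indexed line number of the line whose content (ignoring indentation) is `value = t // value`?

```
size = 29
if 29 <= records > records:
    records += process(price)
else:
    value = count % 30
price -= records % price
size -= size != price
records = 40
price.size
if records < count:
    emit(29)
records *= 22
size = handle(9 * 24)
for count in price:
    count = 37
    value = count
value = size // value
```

17

Transformed code:
t = 29
if 29 <= records and records > records:
    records += process(price)
else:
    value = count % 30
price -= records % price
t -= t != price
records = 40
price.size
if records < count:
    emit(29)
records *= 22
t = handle(9 * 24)
for count in price:
    count = 37
    value = count
value = t // value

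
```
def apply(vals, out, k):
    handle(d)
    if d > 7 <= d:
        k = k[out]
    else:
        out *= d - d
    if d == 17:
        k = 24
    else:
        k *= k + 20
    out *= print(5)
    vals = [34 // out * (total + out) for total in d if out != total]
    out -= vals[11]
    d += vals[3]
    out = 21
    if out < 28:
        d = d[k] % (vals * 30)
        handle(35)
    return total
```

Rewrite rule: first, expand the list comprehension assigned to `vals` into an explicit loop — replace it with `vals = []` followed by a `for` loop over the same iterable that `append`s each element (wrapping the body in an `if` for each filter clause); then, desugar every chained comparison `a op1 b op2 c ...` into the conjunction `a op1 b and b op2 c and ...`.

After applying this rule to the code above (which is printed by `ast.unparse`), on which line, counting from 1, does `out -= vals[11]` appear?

16

Transformed code:
def apply(vals, out, k):
    handle(d)
    if d > 7 and 7 <= d:
        k = k[out]
    else:
        out *= d - d
    if d == 17:
        k = 24
    else:
        k *= k + 20
    out *= print(5)
    vals = []
    for total in d:
        if out != total:
            vals.append(34 // out * (total + out))
    out -= vals[11]
    d += vals[3]
    out = 21
    if out < 28:
        d = d[k] % (vals * 30)
        handle(35)
    return total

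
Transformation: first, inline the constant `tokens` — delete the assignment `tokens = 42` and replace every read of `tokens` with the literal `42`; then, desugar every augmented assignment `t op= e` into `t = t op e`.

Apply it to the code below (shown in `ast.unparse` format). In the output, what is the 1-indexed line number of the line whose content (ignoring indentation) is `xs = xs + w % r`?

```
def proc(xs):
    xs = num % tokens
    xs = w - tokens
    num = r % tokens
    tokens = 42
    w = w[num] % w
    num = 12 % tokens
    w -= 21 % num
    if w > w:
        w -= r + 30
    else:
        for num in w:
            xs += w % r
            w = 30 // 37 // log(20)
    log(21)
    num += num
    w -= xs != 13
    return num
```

12

Transformed code:
def proc(xs):
    xs = num % 42
    xs = w - 42
    num = r % 42
    w = w[num] % w
    num = 12 % 42
    w = w - 21 % num
    if w > w:
        w = w - (r + 30)
    else:
        for num in w:
            xs = xs + w % r
            w = 30 // 37 // log(20)
    log(21)
    num = num + num
    w = w - (xs != 13)
    return num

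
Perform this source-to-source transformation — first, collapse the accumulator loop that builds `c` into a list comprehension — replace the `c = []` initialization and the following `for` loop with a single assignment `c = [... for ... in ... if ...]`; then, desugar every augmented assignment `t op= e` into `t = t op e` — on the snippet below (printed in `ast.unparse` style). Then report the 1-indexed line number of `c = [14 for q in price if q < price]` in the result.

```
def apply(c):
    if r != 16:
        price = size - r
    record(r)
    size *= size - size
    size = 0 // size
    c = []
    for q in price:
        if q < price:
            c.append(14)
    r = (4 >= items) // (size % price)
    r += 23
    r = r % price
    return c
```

7

Transformed code:
def apply(c):
    if r != 16:
        price = size - r
    record(r)
    size = size * (size - size)
    size = 0 // size
    c = [14 for q in price if q < price]
    r = (4 >= items) // (size % price)
    r = r + 23
    r = r % price
    return c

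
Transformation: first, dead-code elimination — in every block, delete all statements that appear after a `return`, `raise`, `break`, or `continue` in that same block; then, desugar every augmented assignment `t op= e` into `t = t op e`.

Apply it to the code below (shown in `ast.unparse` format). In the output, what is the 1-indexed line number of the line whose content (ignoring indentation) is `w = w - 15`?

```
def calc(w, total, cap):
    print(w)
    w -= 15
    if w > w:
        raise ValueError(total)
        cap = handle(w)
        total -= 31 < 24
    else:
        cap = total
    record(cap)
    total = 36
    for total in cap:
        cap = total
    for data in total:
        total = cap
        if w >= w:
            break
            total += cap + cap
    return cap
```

Transformed code:
def calc(w, total, cap):
    print(w)
    w = w - 15
    if w > w:
        raise ValueError(total)
    else:
        cap = total
    record(cap)
    total = 36
    for total in cap:
        cap = total
    for data in total:
        total = cap
        if w >= w:
            break
    return cap

3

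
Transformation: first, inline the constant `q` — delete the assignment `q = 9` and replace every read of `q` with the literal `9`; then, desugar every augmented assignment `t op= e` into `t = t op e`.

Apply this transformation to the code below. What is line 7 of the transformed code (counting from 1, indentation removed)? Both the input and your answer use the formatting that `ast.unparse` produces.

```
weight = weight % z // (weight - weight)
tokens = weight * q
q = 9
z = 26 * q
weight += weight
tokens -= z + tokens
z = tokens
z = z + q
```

z = z + 9

Transformed code:
weight = weight % z // (weight - weight)
tokens = weight * 9
z = 26 * 9
weight = weight + weight
tokens = tokens - (z + tokens)
z = tokens
z = z + 9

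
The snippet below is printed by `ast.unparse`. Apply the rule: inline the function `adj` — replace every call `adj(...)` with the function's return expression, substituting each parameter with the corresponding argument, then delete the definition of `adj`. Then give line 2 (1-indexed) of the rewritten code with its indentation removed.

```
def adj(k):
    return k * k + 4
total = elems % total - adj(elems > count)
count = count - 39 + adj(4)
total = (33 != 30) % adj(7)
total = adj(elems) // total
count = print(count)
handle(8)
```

Transformed code:
total = elems % total - ((elems > count) * (elems > count) + 4)
count = count - 39 + (4 * 4 + 4)
total = (33 != 30) % (7 * 7 + 4)
total = (elems * elems + 4) // total
count = print(count)
handle(8)

count = count - 39 + (4 * 4 + 4)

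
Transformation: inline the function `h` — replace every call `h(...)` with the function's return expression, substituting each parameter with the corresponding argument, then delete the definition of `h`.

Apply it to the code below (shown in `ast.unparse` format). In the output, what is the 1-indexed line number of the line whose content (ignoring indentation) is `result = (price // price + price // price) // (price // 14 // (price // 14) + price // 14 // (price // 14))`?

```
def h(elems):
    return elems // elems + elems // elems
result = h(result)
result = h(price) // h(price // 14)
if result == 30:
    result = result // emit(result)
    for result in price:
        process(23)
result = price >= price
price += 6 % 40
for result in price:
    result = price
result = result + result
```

2

Transformed code:
result = result // result + result // result
result = (price // price + price // price) // (price // 14 // (price // 14) + price // 14 // (price // 14))
if result == 30:
    result = result // emit(result)
    for result in price:
        process(23)
result = price >= price
price += 6 % 40
for result in price:
    result = price
result = result + result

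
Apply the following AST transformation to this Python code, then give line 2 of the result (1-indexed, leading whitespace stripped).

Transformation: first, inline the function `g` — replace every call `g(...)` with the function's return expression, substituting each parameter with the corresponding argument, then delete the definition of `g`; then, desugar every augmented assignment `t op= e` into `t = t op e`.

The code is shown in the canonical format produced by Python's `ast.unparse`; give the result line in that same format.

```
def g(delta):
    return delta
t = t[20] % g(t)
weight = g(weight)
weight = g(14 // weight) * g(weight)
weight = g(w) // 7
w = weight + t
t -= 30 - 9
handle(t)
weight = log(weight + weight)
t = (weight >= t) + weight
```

weight = weight

Transformed code:
t = t[20] % t
weight = weight
weight = 14 // weight * weight
weight = w // 7
w = weight + t
t = t - (30 - 9)
handle(t)
weight = log(weight + weight)
t = (weight >= t) + weight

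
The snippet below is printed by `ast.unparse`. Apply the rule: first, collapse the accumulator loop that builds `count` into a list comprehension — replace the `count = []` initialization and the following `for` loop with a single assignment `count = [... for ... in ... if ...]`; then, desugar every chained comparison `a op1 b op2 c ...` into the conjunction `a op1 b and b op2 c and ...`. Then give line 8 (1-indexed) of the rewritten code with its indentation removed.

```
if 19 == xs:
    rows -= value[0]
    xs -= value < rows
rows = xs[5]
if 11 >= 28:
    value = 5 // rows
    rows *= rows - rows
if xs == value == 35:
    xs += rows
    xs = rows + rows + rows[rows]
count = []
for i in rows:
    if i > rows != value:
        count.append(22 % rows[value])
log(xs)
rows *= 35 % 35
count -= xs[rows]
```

Transformed code:
if 19 == xs:
    rows -= value[0]
    xs -= value < rows
rows = xs[5]
if 11 >= 28:
    value = 5 // rows
    rows *= rows - rows
if xs == value and value == 35:
    xs += rows
    xs = rows + rows + rows[rows]
count = [22 % rows[value] for i in rows if i > rows and rows != value]
log(xs)
rows *= 35 % 35
count -= xs[rows]

if xs == value and value == 35:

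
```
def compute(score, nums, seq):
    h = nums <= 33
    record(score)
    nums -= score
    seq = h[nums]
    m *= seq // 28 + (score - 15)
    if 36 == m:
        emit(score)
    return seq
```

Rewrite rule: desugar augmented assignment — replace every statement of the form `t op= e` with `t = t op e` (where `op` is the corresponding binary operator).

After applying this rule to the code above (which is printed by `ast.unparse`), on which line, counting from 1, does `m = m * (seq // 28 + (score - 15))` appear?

Transformed code:
def compute(score, nums, seq):
    h = nums <= 33
    record(score)
    nums = nums - score
    seq = h[nums]
    m = m * (seq // 28 + (score - 15))
    if 36 == m:
        emit(score)
    return seq

6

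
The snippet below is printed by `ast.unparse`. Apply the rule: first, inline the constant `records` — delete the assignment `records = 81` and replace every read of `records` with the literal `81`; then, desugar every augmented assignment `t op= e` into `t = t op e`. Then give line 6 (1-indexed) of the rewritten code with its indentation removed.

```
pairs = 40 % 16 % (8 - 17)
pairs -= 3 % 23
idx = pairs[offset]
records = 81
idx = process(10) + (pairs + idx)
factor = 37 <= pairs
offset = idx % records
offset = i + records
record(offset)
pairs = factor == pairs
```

Transformed code:
pairs = 40 % 16 % (8 - 17)
pairs = pairs - 3 % 23
idx = pairs[offset]
idx = process(10) + (pairs + idx)
factor = 37 <= pairs
offset = idx % 81
offset = i + 81
record(offset)
pairs = factor == pairs

offset = idx % 81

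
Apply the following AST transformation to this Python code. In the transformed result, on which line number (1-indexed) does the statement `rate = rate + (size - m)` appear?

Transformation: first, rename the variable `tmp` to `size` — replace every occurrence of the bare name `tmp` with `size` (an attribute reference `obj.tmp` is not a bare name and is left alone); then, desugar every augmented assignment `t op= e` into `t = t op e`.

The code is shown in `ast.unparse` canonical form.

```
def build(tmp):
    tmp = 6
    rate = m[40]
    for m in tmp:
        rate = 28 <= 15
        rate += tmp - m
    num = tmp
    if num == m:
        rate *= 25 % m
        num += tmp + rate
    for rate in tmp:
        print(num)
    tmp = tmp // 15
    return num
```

Transformed code:
def build(size):
    size = 6
    rate = m[40]
    for m in size:
        rate = 28 <= 15
        rate = rate + (size - m)
    num = size
    if num == m:
        rate = rate * (25 % m)
        num = num + (size + rate)
    for rate in size:
        print(num)
    size = size // 15
    return num

6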